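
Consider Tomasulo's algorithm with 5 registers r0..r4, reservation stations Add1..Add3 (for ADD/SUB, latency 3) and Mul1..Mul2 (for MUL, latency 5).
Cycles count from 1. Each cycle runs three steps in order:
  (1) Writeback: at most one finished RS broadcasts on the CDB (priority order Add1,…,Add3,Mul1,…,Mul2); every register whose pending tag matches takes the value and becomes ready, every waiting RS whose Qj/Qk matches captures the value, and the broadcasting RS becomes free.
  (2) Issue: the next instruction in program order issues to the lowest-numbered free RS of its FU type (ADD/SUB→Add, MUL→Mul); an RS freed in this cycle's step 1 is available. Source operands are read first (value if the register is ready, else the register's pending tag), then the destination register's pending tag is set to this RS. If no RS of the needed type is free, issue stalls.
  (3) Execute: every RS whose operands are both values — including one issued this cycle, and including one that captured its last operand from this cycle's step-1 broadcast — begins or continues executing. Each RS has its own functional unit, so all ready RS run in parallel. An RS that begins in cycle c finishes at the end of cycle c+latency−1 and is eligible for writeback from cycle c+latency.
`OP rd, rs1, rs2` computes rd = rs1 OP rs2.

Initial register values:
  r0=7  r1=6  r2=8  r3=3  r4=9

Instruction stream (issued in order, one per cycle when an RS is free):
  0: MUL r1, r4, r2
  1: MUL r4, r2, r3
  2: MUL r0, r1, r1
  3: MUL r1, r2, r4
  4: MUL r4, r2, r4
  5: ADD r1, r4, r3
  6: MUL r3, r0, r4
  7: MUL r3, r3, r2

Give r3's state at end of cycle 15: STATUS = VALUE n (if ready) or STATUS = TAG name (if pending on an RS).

STATUS = TAG Mul2

cycle 1: issue MUL r1<-Mul1 // r0:7,r1:Mul1,r2:8,r3:3,r4:9
cycle 2: issue MUL r4<-Mul2 // r0:7,r1:Mul1,r2:8,r3:3,r4:Mul2
cycle 3: stall // r0:7,r1:Mul1,r2:8,r3:3,r4:Mul2
cycle 4: stall // r0:7,r1:Mul1,r2:8,r3:3,r4:Mul2
cycle 5: stall // r0:7,r1:Mul1,r2:8,r3:3,r4:Mul2
cycle 6: CDB Mul1=72; issue MUL r0<-Mul1 // r0:Mul1,r1:72,r2:8,r3:3,r4:Mul2
cycle 7: CDB Mul2=24; issue MUL r1<-Mul2 // r0:Mul1,r1:Mul2,r2:8,r3:3,r4:24
cycle 8: stall // r0:Mul1,r1:Mul2,r2:8,r3:3,r4:24
cycle 9: stall // r0:Mul1,r1:Mul2,r2:8,r3:3,r4:24
cycle 10: stall // r0:Mul1,r1:Mul2,r2:8,r3:3,r4:24
cycle 11: CDB Mul1=5184; issue MUL r4<-Mul1 // r0:5184,r1:Mul2,r2:8,r3:3,r4:Mul1
cycle 12: CDB Mul2=192; issue ADD r1<-Add1 // r0:5184,r1:Add1,r2:8,r3:3,r4:Mul1
cycle 13: issue MUL r3<-Mul2 // r0:5184,r1:Add1,r2:8,r3:Mul2,r4:Mul1
cycle 14: stall // r0:5184,r1:Add1,r2:8,r3:Mul2,r4:Mul1
cycle 15: stall // r0:5184,r1:Add1,r2:8,r3:Mul2,r4:Mul1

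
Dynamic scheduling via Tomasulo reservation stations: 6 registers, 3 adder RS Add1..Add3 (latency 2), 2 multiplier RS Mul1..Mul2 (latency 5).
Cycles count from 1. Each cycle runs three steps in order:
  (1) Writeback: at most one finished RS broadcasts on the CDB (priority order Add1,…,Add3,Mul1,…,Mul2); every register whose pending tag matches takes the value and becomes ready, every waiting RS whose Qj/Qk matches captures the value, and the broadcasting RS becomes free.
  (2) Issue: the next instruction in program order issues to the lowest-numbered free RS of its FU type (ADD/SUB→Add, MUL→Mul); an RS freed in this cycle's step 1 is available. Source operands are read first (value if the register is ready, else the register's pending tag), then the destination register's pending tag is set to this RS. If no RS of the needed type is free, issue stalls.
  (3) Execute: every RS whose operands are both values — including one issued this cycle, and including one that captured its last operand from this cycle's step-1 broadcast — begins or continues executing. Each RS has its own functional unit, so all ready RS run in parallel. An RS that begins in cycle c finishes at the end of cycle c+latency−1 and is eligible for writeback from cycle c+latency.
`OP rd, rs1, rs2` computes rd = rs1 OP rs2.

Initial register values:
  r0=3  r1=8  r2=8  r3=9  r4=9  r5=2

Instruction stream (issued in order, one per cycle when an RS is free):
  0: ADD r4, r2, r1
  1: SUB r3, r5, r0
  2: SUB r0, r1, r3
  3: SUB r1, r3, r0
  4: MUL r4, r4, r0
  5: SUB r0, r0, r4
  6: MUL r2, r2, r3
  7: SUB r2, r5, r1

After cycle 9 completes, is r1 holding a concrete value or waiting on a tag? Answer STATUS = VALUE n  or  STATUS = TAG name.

STATUS = VALUE -10

c1: issue ADD r4<-Add1 | r0:3,r1:8,r2:8,r3:9,r4:Add1,r5:2
c2: issue SUB r3<-Add2 | r0:3,r1:8,r2:8,r3:Add2,r4:Add1,r5:2
c3: CDB Add1=16; issue SUB r0<-Add1 | r0:Add1,r1:8,r2:8,r3:Add2,r4:16,r5:2
c4: CDB Add2=-1; issue SUB r1<-Add2 | r0:Add1,r1:Add2,r2:8,r3:-1,r4:16,r5:2
c5: issue MUL r4<-Mul1 | r0:Add1,r1:Add2,r2:8,r3:-1,r4:Mul1,r5:2
c6: CDB Add1=9; issue SUB r0<-Add1 | r0:Add1,r1:Add2,r2:8,r3:-1,r4:Mul1,r5:2
c7: issue MUL r2<-Mul2 | r0:Add1,r1:Add2,r2:Mul2,r3:-1,r4:Mul1,r5:2
c8: CDB Add2=-10; issue SUB r2<-Add2 | r0:Add1,r1:-10,r2:Add2,r3:-1,r4:Mul1,r5:2
c9: - | r0:Add1,r1:-10,r2:Add2,r3:-1,r4:Mul1,r5:2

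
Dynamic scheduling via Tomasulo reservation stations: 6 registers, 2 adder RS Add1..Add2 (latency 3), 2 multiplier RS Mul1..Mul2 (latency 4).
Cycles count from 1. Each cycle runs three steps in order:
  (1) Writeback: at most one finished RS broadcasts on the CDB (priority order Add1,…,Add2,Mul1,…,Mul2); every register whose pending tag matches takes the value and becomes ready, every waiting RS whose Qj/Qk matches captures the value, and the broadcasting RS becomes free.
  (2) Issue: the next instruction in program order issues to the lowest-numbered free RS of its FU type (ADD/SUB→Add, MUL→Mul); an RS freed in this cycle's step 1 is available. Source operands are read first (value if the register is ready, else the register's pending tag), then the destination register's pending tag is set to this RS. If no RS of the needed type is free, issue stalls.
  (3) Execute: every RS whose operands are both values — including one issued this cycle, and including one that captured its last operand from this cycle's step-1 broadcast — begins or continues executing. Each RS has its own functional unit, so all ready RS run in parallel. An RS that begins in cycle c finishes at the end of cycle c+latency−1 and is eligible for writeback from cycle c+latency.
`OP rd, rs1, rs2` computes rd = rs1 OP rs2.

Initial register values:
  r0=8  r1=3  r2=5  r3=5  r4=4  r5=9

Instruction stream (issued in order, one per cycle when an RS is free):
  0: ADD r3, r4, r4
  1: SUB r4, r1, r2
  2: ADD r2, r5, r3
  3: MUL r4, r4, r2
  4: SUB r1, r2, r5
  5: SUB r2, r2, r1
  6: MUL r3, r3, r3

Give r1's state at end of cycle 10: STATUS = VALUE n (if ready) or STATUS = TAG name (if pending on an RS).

STATUS = VALUE 8

cycle 1: issue ADD r3<-Add1 // r0:8,r1:3,r2:5,r3:Add1,r4:4,r5:9
cycle 2: issue SUB r4<-Add2 // r0:8,r1:3,r2:5,r3:Add1,r4:Add2,r5:9
cycle 3: stall // r0:8,r1:3,r2:5,r3:Add1,r4:Add2,r5:9
cycle 4: CDB Add1=8; issue ADD r2<-Add1 // r0:8,r1:3,r2:Add1,r3:8,r4:Add2,r5:9
cycle 5: CDB Add2=-2; issue MUL r4<-Mul1 // r0:8,r1:3,r2:Add1,r3:8,r4:Mul1,r5:9
cycle 6: issue SUB r1<-Add2 // r0:8,r1:Add2,r2:Add1,r3:8,r4:Mul1,r5:9
cycle 7: CDB Add1=17; issue SUB r2<-Add1 // r0:8,r1:Add2,r2:Add1,r3:8,r4:Mul1,r5:9
cycle 8: issue MUL r3<-Mul2 // r0:8,r1:Add2,r2:Add1,r3:Mul2,r4:Mul1,r5:9
cycle 9: - // r0:8,r1:Add2,r2:Add1,r3:Mul2,r4:Mul1,r5:9
cycle 10: CDB Add2=8 // r0:8,r1:8,r2:Add1,r3:Mul2,r4:Mul1,r5:9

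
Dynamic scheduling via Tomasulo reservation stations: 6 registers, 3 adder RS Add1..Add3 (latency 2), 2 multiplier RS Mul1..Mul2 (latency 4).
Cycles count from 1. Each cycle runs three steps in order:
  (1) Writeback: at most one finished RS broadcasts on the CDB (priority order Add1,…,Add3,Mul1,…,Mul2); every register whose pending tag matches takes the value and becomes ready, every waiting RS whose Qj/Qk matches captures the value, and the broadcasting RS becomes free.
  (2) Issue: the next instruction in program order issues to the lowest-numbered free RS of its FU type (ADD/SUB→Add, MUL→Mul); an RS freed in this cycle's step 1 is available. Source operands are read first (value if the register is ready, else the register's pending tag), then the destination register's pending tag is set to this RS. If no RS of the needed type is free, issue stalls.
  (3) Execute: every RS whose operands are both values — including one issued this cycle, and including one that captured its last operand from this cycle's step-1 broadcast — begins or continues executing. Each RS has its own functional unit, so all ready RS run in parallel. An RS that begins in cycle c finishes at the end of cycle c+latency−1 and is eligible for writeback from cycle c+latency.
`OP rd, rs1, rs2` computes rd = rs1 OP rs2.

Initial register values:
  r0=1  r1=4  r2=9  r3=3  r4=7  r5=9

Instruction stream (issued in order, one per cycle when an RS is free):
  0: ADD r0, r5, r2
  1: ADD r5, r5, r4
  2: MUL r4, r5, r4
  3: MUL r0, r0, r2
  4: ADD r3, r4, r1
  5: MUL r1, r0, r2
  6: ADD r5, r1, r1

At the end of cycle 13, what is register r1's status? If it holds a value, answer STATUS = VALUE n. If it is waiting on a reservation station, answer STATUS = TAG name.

  c1: issue ADD r0<-Add1  regs: r0:Add1,r1:4,r2:9,r3:3,r4:7,r5:9
  c2: issue ADD r5<-Add2  regs: r0:Add1,r1:4,r2:9,r3:3,r4:7,r5:Add2
  c3: CDB Add1=18; issue MUL r4<-Mul1  regs: r0:18,r1:4,r2:9,r3:3,r4:Mul1,r5:Add2
  c4: CDB Add2=16; issue MUL r0<-Mul2  regs: r0:Mul2,r1:4,r2:9,r3:3,r4:Mul1,r5:16
  c5: issue ADD r3<-Add1  regs: r0:Mul2,r1:4,r2:9,r3:Add1,r4:Mul1,r5:16
  c6: stall  regs: r0:Mul2,r1:4,r2:9,r3:Add1,r4:Mul1,r5:16
  c7: stall  regs: r0:Mul2,r1:4,r2:9,r3:Add1,r4:Mul1,r5:16
  c8: CDB Mul1=112; issue MUL r1<-Mul1  regs: r0:Mul2,r1:Mul1,r2:9,r3:Add1,r4:112,r5:16
  c9: CDB Mul2=162; issue ADD r5<-Add2  regs: r0:162,r1:Mul1,r2:9,r3:Add1,r4:112,r5:Add2
  c10: CDB Add1=116  regs: r0:162,r1:Mul1,r2:9,r3:116,r4:112,r5:Add2
  c11: -  regs: r0:162,r1:Mul1,r2:9,r3:116,r4:112,r5:Add2
  c12: -  regs: r0:162,r1:Mul1,r2:9,r3:116,r4:112,r5:Add2
  c13: CDB Mul1=1458  regs: r0:162,r1:1458,r2:9,r3:116,r4:112,r5:Add2

STATUS = VALUE 1458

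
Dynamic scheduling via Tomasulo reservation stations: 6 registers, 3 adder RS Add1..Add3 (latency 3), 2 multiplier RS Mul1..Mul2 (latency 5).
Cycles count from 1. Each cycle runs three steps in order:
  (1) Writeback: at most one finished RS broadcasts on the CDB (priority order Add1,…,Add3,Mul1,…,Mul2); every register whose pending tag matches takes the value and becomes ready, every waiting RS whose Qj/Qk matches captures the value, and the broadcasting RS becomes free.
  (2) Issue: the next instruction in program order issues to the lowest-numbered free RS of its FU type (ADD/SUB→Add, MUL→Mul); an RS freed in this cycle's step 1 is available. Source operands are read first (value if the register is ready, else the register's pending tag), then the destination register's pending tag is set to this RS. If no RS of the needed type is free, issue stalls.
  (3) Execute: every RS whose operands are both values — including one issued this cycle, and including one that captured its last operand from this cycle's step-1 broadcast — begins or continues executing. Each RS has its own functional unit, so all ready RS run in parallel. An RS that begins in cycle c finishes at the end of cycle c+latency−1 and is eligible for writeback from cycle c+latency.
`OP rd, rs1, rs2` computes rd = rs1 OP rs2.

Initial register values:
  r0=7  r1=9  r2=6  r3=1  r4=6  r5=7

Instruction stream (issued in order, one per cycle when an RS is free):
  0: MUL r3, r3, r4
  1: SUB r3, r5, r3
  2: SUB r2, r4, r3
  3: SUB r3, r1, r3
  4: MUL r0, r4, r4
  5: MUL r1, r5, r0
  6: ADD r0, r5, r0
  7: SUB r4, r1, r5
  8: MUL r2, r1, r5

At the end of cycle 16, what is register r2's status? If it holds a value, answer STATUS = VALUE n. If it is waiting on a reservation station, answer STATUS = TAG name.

  c1: issue MUL r3<-Mul1  regs: r0:7,r1:9,r2:6,r3:Mul1,r4:6,r5:7
  c2: issue SUB r3<-Add1  regs: r0:7,r1:9,r2:6,r3:Add1,r4:6,r5:7
  c3: issue SUB r2<-Add2  regs: r0:7,r1:9,r2:Add2,r3:Add1,r4:6,r5:7
  c4: issue SUB r3<-Add3  regs: r0:7,r1:9,r2:Add2,r3:Add3,r4:6,r5:7
  c5: issue MUL r0<-Mul2  regs: r0:Mul2,r1:9,r2:Add2,r3:Add3,r4:6,r5:7
  c6: CDB Mul1=6; issue MUL r1<-Mul1  regs: r0:Mul2,r1:Mul1,r2:Add2,r3:Add3,r4:6,r5:7
  c7: stall  regs: r0:Mul2,r1:Mul1,r2:Add2,r3:Add3,r4:6,r5:7
  c8: stall  regs: r0:Mul2,r1:Mul1,r2:Add2,r3:Add3,r4:6,r5:7
  c9: CDB Add1=1; issue ADD r0<-Add1  regs: r0:Add1,r1:Mul1,r2:Add2,r3:Add3,r4:6,r5:7
  c10: CDB Mul2=36; stall  regs: r0:Add1,r1:Mul1,r2:Add2,r3:Add3,r4:6,r5:7
  c11: stall  regs: r0:Add1,r1:Mul1,r2:Add2,r3:Add3,r4:6,r5:7
  c12: CDB Add2=5; issue SUB r4<-Add2  regs: r0:Add1,r1:Mul1,r2:5,r3:Add3,r4:Add2,r5:7
  c13: CDB Add1=43; issue MUL r2<-Mul2  regs: r0:43,r1:Mul1,r2:Mul2,r3:Add3,r4:Add2,r5:7
  c14: CDB Add3=8  regs: r0:43,r1:Mul1,r2:Mul2,r3:8,r4:Add2,r5:7
  c15: CDB Mul1=252  regs: r0:43,r1:252,r2:Mul2,r3:8,r4:Add2,r5:7
  c16: -  regs: r0:43,r1:252,r2:Mul2,r3:8,r4:Add2,r5:7

STATUS = TAG Mul2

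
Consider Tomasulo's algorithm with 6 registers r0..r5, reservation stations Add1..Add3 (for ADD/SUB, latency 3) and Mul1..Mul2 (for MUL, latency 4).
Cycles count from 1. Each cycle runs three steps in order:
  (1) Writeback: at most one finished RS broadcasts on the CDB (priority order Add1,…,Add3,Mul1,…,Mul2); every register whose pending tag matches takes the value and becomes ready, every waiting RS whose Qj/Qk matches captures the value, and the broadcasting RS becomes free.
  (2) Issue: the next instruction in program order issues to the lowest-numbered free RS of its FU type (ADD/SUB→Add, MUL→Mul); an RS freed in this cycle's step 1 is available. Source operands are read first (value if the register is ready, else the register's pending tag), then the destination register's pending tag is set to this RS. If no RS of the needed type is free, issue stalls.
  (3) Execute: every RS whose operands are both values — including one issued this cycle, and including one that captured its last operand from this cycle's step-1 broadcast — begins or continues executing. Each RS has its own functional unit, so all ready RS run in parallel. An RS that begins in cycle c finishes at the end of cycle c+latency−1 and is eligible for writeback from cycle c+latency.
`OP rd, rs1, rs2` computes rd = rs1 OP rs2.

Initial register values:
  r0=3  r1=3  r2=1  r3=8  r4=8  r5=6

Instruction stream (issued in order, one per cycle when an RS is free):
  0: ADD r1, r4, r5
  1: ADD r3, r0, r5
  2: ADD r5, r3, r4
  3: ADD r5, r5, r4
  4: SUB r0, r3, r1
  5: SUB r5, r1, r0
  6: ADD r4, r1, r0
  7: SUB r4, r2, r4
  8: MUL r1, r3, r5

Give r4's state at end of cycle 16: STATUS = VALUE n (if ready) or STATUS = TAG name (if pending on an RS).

STATUS = VALUE -8

cycle 1: issue ADD r1<-Add1 // r0:3,r1:Add1,r2:1,r3:8,r4:8,r5:6
cycle 2: issue ADD r3<-Add2 // r0:3,r1:Add1,r2:1,r3:Add2,r4:8,r5:6
cycle 3: issue ADD r5<-Add3 // r0:3,r1:Add1,r2:1,r3:Add2,r4:8,r5:Add3
cycle 4: CDB Add1=14; issue ADD r5<-Add1 // r0:3,r1:14,r2:1,r3:Add2,r4:8,r5:Add1
cycle 5: CDB Add2=9; issue SUB r0<-Add2 // r0:Add2,r1:14,r2:1,r3:9,r4:8,r5:Add1
cycle 6: stall // r0:Add2,r1:14,r2:1,r3:9,r4:8,r5:Add1
cycle 7: stall // r0:Add2,r1:14,r2:1,r3:9,r4:8,r5:Add1
cycle 8: CDB Add2=-5; issue SUB r5<-Add2 // r0:-5,r1:14,r2:1,r3:9,r4:8,r5:Add2
cycle 9: CDB Add3=17; issue ADD r4<-Add3 // r0:-5,r1:14,r2:1,r3:9,r4:Add3,r5:Add2
cycle 10: stall // r0:-5,r1:14,r2:1,r3:9,r4:Add3,r5:Add2
cycle 11: CDB Add2=19; issue SUB r4<-Add2 // r0:-5,r1:14,r2:1,r3:9,r4:Add2,r5:19
cycle 12: CDB Add1=25; issue MUL r1<-Mul1 // r0:-5,r1:Mul1,r2:1,r3:9,r4:Add2,r5:19
cycle 13: CDB Add3=9 // r0:-5,r1:Mul1,r2:1,r3:9,r4:Add2,r5:19
cycle 14: - // r0:-5,r1:Mul1,r2:1,r3:9,r4:Add2,r5:19
cycle 15: - // r0:-5,r1:Mul1,r2:1,r3:9,r4:Add2,r5:19
cycle 16: CDB Add2=-8 // r0:-5,r1:Mul1,r2:1,r3:9,r4:-8,r5:19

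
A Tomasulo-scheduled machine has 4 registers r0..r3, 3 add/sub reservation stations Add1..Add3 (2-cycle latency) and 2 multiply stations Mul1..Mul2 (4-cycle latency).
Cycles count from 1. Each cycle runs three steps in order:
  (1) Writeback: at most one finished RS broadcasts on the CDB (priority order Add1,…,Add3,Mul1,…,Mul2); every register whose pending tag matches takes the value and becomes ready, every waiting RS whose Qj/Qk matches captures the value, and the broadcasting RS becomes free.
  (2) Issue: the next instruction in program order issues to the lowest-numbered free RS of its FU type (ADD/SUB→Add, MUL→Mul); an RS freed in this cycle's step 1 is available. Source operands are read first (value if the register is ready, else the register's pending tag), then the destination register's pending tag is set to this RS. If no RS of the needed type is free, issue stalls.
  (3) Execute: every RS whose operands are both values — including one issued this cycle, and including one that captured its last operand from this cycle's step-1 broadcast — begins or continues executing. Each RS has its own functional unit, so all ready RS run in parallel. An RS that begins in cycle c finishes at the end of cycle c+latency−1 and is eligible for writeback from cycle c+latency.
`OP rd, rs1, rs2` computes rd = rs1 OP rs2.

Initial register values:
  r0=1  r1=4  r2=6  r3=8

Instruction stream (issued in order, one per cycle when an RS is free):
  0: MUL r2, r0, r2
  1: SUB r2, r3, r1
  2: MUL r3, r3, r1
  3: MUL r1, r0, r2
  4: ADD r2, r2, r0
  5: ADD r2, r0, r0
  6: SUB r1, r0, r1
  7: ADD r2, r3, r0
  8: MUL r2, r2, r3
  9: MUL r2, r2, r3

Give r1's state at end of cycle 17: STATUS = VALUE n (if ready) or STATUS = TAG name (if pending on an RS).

STATUS = VALUE -3

cycle 1: issue MUL r2<-Mul1 // r0:1,r1:4,r2:Mul1,r3:8
cycle 2: issue SUB r2<-Add1 // r0:1,r1:4,r2:Add1,r3:8
cycle 3: issue MUL r3<-Mul2 // r0:1,r1:4,r2:Add1,r3:Mul2
cycle 4: CDB Add1=4; stall // r0:1,r1:4,r2:4,r3:Mul2
cycle 5: CDB Mul1=6; issue MUL r1<-Mul1 // r0:1,r1:Mul1,r2:4,r3:Mul2
cycle 6: issue ADD r2<-Add1 // r0:1,r1:Mul1,r2:Add1,r3:Mul2
cycle 7: CDB Mul2=32; issue ADD r2<-Add2 // r0:1,r1:Mul1,r2:Add2,r3:32
cycle 8: CDB Add1=5; issue SUB r1<-Add1 // r0:1,r1:Add1,r2:Add2,r3:32
cycle 9: CDB Add2=2; issue ADD r2<-Add2 // r0:1,r1:Add1,r2:Add2,r3:32
cycle 10: CDB Mul1=4; issue MUL r2<-Mul1 // r0:1,r1:Add1,r2:Mul1,r3:32
cycle 11: CDB Add2=33; issue MUL r2<-Mul2 // r0:1,r1:Add1,r2:Mul2,r3:32
cycle 12: CDB Add1=-3 // r0:1,r1:-3,r2:Mul2,r3:32
cycle 13: - // r0:1,r1:-3,r2:Mul2,r3:32
cycle 14: - // r0:1,r1:-3,r2:Mul2,r3:32
cycle 15: CDB Mul1=1056 // r0:1,r1:-3,r2:Mul2,r3:32
cycle 16: - // r0:1,r1:-3,r2:Mul2,r3:32
cycle 17: - // r0:1,r1:-3,r2:Mul2,r3:32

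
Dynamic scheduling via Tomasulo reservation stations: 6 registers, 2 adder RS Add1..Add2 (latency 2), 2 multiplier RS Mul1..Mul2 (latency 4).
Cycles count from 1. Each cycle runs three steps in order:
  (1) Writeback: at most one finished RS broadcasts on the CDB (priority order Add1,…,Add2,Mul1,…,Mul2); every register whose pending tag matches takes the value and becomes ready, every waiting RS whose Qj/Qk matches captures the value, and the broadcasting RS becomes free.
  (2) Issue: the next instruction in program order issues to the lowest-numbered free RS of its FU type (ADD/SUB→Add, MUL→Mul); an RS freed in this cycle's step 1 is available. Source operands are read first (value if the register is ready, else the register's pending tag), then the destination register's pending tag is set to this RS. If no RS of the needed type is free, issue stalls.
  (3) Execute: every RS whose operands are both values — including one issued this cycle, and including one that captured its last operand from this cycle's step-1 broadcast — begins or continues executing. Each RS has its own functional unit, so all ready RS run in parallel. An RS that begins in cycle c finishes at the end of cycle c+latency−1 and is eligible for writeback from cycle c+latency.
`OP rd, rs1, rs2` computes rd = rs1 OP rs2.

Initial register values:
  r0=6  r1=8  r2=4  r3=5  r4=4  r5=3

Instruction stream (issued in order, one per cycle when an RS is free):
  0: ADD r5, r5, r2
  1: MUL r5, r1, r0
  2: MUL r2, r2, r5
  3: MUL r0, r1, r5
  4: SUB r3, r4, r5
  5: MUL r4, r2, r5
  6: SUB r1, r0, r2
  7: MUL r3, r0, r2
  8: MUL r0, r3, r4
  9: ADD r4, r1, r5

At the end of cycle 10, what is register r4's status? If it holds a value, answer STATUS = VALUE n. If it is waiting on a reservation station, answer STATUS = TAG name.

cycle 1: issue ADD r5<-Add1 // r0:6,r1:8,r2:4,r3:5,r4:4,r5:Add1
cycle 2: issue MUL r5<-Mul1 // r0:6,r1:8,r2:4,r3:5,r4:4,r5:Mul1
cycle 3: CDB Add1=7; issue MUL r2<-Mul2 // r0:6,r1:8,r2:Mul2,r3:5,r4:4,r5:Mul1
cycle 4: stall // r0:6,r1:8,r2:Mul2,r3:5,r4:4,r5:Mul1
cycle 5: stall // r0:6,r1:8,r2:Mul2,r3:5,r4:4,r5:Mul1
cycle 6: CDB Mul1=48; issue MUL r0<-Mul1 // r0:Mul1,r1:8,r2:Mul2,r3:5,r4:4,r5:48
cycle 7: issue SUB r3<-Add1 // r0:Mul1,r1:8,r2:Mul2,r3:Add1,r4:4,r5:48
cycle 8: stall // r0:Mul1,r1:8,r2:Mul2,r3:Add1,r4:4,r5:48
cycle 9: CDB Add1=-44; stall // r0:Mul1,r1:8,r2:Mul2,r3:-44,r4:4,r5:48
cycle 10: CDB Mul1=384; issue MUL r4<-Mul1 // r0:384,r1:8,r2:Mul2,r3:-44,r4:Mul1,r5:48

STATUS = TAG Mul1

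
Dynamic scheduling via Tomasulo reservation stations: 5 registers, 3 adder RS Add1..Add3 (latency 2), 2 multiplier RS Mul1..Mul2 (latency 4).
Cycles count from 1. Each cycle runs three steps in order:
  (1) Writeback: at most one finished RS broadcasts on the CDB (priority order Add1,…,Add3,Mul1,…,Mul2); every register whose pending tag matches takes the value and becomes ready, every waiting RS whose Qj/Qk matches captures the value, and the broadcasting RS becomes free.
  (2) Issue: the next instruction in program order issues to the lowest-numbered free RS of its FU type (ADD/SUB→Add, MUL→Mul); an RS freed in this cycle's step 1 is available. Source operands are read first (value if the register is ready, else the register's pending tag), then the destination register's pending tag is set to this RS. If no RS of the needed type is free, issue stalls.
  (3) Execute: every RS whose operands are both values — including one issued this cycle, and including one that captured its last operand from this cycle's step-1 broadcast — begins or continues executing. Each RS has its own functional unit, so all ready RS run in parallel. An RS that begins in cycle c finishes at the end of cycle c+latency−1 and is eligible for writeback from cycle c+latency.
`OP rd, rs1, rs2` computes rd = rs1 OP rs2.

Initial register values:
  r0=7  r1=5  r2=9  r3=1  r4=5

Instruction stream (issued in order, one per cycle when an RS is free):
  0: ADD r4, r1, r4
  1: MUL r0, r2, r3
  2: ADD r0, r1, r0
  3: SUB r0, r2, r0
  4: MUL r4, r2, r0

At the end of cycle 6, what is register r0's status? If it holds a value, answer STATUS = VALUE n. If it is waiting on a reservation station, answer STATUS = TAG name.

cycle 1: issue ADD r4<-Add1 // r0:7,r1:5,r2:9,r3:1,r4:Add1
cycle 2: issue MUL r0<-Mul1 // r0:Mul1,r1:5,r2:9,r3:1,r4:Add1
cycle 3: CDB Add1=10; issue ADD r0<-Add1 // r0:Add1,r1:5,r2:9,r3:1,r4:10
cycle 4: issue SUB r0<-Add2 // r0:Add2,r1:5,r2:9,r3:1,r4:10
cycle 5: issue MUL r4<-Mul2 // r0:Add2,r1:5,r2:9,r3:1,r4:Mul2
cycle 6: CDB Mul1=9 // r0:Add2,r1:5,r2:9,r3:1,r4:Mul2

STATUS = TAG Add2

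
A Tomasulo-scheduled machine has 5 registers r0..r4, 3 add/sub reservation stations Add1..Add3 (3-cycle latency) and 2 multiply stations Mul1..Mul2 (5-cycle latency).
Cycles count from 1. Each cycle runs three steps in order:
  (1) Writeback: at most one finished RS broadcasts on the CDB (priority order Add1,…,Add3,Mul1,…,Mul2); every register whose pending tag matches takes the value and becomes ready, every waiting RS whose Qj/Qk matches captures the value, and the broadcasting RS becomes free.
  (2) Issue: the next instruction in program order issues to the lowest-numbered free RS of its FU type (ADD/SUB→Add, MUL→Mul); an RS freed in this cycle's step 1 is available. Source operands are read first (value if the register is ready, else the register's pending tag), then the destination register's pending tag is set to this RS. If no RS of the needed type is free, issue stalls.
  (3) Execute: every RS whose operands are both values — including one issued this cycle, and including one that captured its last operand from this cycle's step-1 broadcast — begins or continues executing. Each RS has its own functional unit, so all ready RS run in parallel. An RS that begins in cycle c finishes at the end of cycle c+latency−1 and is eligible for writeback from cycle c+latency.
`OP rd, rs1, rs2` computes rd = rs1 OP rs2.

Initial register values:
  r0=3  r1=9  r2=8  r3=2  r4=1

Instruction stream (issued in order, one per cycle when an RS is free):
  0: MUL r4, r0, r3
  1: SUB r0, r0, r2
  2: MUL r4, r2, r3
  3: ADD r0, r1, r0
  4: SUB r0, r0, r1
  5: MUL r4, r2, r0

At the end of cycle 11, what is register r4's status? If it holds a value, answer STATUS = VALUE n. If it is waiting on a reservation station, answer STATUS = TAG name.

STATUS = TAG Mul1

c1: issue MUL r4<-Mul1 | r0:3,r1:9,r2:8,r3:2,r4:Mul1
c2: issue SUB r0<-Add1 | r0:Add1,r1:9,r2:8,r3:2,r4:Mul1
c3: issue MUL r4<-Mul2 | r0:Add1,r1:9,r2:8,r3:2,r4:Mul2
c4: issue ADD r0<-Add2 | r0:Add2,r1:9,r2:8,r3:2,r4:Mul2
c5: CDB Add1=-5; issue SUB r0<-Add1 | r0:Add1,r1:9,r2:8,r3:2,r4:Mul2
c6: CDB Mul1=6; issue MUL r4<-Mul1 | r0:Add1,r1:9,r2:8,r3:2,r4:Mul1
c7: - | r0:Add1,r1:9,r2:8,r3:2,r4:Mul1
c8: CDB Add2=4 | r0:Add1,r1:9,r2:8,r3:2,r4:Mul1
c9: CDB Mul2=16 | r0:Add1,r1:9,r2:8,r3:2,r4:Mul1
c10: - | r0:Add1,r1:9,r2:8,r3:2,r4:Mul1
c11: CDB Add1=-5 | r0:-5,r1:9,r2:8,r3:2,r4:Mul1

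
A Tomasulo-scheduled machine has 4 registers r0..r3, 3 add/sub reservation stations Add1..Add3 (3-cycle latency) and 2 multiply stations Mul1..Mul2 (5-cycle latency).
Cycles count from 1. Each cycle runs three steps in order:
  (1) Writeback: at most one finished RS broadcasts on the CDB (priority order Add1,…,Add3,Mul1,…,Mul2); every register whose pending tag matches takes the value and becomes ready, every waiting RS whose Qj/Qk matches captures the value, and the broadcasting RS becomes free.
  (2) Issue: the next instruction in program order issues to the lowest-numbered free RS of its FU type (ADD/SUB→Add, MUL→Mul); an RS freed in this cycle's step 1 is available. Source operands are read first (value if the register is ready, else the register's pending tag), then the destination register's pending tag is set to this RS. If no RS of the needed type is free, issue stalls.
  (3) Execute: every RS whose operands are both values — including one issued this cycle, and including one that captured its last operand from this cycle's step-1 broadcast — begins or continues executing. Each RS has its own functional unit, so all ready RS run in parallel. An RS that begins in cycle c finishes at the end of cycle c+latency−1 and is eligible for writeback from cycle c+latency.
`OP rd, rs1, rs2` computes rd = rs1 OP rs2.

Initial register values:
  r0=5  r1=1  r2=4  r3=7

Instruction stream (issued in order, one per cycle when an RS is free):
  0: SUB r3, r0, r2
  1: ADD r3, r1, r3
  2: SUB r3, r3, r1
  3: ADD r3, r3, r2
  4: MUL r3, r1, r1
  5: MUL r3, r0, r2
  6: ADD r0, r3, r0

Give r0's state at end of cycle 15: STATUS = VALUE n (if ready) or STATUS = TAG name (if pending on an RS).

STATUS = VALUE 25

c1: issue SUB r3<-Add1 | r0:5,r1:1,r2:4,r3:Add1
c2: issue ADD r3<-Add2 | r0:5,r1:1,r2:4,r3:Add2
c3: issue SUB r3<-Add3 | r0:5,r1:1,r2:4,r3:Add3
c4: CDB Add1=1; issue ADD r3<-Add1 | r0:5,r1:1,r2:4,r3:Add1
c5: issue MUL r3<-Mul1 | r0:5,r1:1,r2:4,r3:Mul1
c6: issue MUL r3<-Mul2 | r0:5,r1:1,r2:4,r3:Mul2
c7: CDB Add2=2; issue ADD r0<-Add2 | r0:Add2,r1:1,r2:4,r3:Mul2
c8: - | r0:Add2,r1:1,r2:4,r3:Mul2
c9: - | r0:Add2,r1:1,r2:4,r3:Mul2
c10: CDB Add3=1 | r0:Add2,r1:1,r2:4,r3:Mul2
c11: CDB Mul1=1 | r0:Add2,r1:1,r2:4,r3:Mul2
c12: CDB Mul2=20 | r0:Add2,r1:1,r2:4,r3:20
c13: CDB Add1=5 | r0:Add2,r1:1,r2:4,r3:20
c14: - | r0:Add2,r1:1,r2:4,r3:20
c15: CDB Add2=25 | r0:25,r1:1,r2:4,r3:20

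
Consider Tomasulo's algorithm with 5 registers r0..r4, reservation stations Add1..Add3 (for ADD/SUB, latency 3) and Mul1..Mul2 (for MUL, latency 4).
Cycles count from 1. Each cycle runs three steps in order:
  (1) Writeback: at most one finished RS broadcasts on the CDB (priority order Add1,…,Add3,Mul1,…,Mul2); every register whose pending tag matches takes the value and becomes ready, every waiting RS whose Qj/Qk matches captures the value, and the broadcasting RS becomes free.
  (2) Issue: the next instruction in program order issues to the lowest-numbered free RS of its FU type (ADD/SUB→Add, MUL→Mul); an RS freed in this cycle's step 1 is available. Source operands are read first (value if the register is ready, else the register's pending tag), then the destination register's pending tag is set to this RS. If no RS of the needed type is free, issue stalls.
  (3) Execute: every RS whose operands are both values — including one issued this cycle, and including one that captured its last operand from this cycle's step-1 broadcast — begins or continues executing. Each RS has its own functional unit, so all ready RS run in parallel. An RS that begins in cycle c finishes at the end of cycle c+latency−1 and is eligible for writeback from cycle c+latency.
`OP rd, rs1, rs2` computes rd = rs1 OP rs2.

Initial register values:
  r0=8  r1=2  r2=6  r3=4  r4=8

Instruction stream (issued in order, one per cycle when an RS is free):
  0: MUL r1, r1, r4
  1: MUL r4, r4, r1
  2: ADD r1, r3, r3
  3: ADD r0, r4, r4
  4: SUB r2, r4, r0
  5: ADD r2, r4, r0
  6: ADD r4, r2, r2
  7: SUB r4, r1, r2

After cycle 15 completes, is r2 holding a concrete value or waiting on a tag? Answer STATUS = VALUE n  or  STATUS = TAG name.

STATUS = VALUE 384

cycle 1: issue MUL r1<-Mul1 // r0:8,r1:Mul1,r2:6,r3:4,r4:8
cycle 2: issue MUL r4<-Mul2 // r0:8,r1:Mul1,r2:6,r3:4,r4:Mul2
cycle 3: issue ADD r1<-Add1 // r0:8,r1:Add1,r2:6,r3:4,r4:Mul2
cycle 4: issue ADD r0<-Add2 // r0:Add2,r1:Add1,r2:6,r3:4,r4:Mul2
cycle 5: CDB Mul1=16; issue SUB r2<-Add3 // r0:Add2,r1:Add1,r2:Add3,r3:4,r4:Mul2
cycle 6: CDB Add1=8; issue ADD r2<-Add1 // r0:Add2,r1:8,r2:Add1,r3:4,r4:Mul2
cycle 7: stall // r0:Add2,r1:8,r2:Add1,r3:4,r4:Mul2
cycle 8: stall // r0:Add2,r1:8,r2:Add1,r3:4,r4:Mul2
cycle 9: CDB Mul2=128; stall // r0:Add2,r1:8,r2:Add1,r3:4,r4:128
cycle 10: stall // r0:Add2,r1:8,r2:Add1,r3:4,r4:128
cycle 11: stall // r0:Add2,r1:8,r2:Add1,r3:4,r4:128
cycle 12: CDB Add2=256; issue ADD r4<-Add2 // r0:256,r1:8,r2:Add1,r3:4,r4:Add2
cycle 13: stall // r0:256,r1:8,r2:Add1,r3:4,r4:Add2
cycle 14: stall // r0:256,r1:8,r2:Add1,r3:4,r4:Add2
cycle 15: CDB Add1=384; issue SUB r4<-Add1 // r0:256,r1:8,r2:384,r3:4,r4:Add1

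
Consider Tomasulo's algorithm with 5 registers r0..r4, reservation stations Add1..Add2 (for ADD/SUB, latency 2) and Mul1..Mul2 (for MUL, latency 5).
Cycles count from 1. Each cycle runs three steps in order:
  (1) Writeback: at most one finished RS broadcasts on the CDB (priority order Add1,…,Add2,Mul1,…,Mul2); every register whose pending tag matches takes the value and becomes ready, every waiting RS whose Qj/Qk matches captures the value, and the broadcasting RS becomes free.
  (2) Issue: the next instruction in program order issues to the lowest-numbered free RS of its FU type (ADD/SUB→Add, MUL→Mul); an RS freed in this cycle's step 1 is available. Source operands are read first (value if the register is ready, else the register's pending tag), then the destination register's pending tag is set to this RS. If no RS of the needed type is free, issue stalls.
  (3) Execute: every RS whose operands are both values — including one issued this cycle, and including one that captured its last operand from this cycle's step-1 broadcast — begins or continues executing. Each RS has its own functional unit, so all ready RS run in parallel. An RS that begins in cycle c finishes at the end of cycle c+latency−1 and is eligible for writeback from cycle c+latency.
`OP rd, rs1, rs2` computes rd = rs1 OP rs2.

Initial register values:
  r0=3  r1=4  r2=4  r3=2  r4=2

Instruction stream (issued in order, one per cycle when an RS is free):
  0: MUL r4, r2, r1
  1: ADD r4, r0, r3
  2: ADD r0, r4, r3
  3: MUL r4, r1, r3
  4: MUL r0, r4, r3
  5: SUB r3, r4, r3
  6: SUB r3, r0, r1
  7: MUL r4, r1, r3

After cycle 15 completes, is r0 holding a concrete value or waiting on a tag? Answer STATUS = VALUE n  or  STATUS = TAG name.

STATUS = VALUE 16

cycle 1: issue MUL r4<-Mul1 // r0:3,r1:4,r2:4,r3:2,r4:Mul1
cycle 2: issue ADD r4<-Add1 // r0:3,r1:4,r2:4,r3:2,r4:Add1
cycle 3: issue ADD r0<-Add2 // r0:Add2,r1:4,r2:4,r3:2,r4:Add1
cycle 4: CDB Add1=5; issue MUL r4<-Mul2 // r0:Add2,r1:4,r2:4,r3:2,r4:Mul2
cycle 5: stall // r0:Add2,r1:4,r2:4,r3:2,r4:Mul2
cycle 6: CDB Add2=7; stall // r0:7,r1:4,r2:4,r3:2,r4:Mul2
cycle 7: CDB Mul1=16; issue MUL r0<-Mul1 // r0:Mul1,r1:4,r2:4,r3:2,r4:Mul2
cycle 8: issue SUB r3<-Add1 // r0:Mul1,r1:4,r2:4,r3:Add1,r4:Mul2
cycle 9: CDB Mul2=8; issue SUB r3<-Add2 // r0:Mul1,r1:4,r2:4,r3:Add2,r4:8
cycle 10: issue MUL r4<-Mul2 // r0:Mul1,r1:4,r2:4,r3:Add2,r4:Mul2
cycle 11: CDB Add1=6 // r0:Mul1,r1:4,r2:4,r3:Add2,r4:Mul2
cycle 12: - // r0:Mul1,r1:4,r2:4,r3:Add2,r4:Mul2
cycle 13: - // r0:Mul1,r1:4,r2:4,r3:Add2,r4:Mul2
cycle 14: CDB Mul1=16 // r0:16,r1:4,r2:4,r3:Add2,r4:Mul2
cycle 15: - // r0:16,r1:4,r2:4,r3:Add2,r4:Mul2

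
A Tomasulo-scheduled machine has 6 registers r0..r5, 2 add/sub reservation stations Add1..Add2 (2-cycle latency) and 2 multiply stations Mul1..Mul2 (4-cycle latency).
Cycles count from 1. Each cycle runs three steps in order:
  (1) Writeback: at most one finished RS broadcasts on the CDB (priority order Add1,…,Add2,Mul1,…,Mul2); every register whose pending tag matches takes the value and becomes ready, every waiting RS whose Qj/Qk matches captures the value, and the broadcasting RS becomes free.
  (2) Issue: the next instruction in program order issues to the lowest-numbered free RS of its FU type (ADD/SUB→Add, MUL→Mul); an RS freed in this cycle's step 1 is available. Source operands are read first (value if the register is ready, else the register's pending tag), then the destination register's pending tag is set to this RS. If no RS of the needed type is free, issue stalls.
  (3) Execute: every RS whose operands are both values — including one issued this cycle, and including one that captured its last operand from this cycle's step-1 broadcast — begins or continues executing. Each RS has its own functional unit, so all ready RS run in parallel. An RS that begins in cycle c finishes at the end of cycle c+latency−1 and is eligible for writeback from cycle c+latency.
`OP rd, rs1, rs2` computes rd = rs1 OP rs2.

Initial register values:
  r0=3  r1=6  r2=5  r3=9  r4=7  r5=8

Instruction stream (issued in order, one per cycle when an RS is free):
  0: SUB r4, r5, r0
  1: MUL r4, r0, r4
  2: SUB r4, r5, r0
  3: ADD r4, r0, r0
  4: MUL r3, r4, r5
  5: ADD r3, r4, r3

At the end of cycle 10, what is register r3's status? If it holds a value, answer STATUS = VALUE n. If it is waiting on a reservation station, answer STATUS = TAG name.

  c1: issue SUB r4<-Add1  regs: r0:3,r1:6,r2:5,r3:9,r4:Add1,r5:8
  c2: issue MUL r4<-Mul1  regs: r0:3,r1:6,r2:5,r3:9,r4:Mul1,r5:8
  c3: CDB Add1=5; issue SUB r4<-Add1  regs: r0:3,r1:6,r2:5,r3:9,r4:Add1,r5:8
  c4: issue ADD r4<-Add2  regs: r0:3,r1:6,r2:5,r3:9,r4:Add2,r5:8
  c5: CDB Add1=5; issue MUL r3<-Mul2  regs: r0:3,r1:6,r2:5,r3:Mul2,r4:Add2,r5:8
  c6: CDB Add2=6; issue ADD r3<-Add1  regs: r0:3,r1:6,r2:5,r3:Add1,r4:6,r5:8
  c7: CDB Mul1=15  regs: r0:3,r1:6,r2:5,r3:Add1,r4:6,r5:8
  c8: -  regs: r0:3,r1:6,r2:5,r3:Add1,r4:6,r5:8
  c9: -  regs: r0:3,r1:6,r2:5,r3:Add1,r4:6,r5:8
  c10: CDB Mul2=48  regs: r0:3,r1:6,r2:5,r3:Add1,r4:6,r5:8

STATUS = TAG Add1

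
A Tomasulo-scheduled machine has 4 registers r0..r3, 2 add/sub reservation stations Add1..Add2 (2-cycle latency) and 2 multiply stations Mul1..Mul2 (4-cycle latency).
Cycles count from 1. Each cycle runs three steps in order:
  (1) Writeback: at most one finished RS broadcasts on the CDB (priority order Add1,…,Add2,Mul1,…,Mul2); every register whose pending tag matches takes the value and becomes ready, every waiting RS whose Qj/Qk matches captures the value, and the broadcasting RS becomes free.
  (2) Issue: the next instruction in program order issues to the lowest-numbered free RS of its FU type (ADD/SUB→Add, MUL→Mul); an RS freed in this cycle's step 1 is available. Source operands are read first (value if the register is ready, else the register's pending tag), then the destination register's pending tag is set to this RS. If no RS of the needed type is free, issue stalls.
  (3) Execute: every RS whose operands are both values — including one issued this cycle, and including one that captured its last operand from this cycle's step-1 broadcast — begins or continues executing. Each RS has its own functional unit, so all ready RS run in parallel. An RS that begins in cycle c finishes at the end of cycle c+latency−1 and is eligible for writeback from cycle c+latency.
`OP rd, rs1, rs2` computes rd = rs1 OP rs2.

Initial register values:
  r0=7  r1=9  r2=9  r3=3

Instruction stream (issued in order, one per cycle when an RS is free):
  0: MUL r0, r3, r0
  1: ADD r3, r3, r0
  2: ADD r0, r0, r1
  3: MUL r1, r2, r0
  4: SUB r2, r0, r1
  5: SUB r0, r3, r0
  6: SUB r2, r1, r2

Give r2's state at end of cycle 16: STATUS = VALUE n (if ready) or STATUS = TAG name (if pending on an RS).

STATUS = VALUE 510

c1: issue MUL r0<-Mul1 | r0:Mul1,r1:9,r2:9,r3:3
c2: issue ADD r3<-Add1 | r0:Mul1,r1:9,r2:9,r3:Add1
c3: issue ADD r0<-Add2 | r0:Add2,r1:9,r2:9,r3:Add1
c4: issue MUL r1<-Mul2 | r0:Add2,r1:Mul2,r2:9,r3:Add1
c5: CDB Mul1=21; stall | r0:Add2,r1:Mul2,r2:9,r3:Add1
c6: stall | r0:Add2,r1:Mul2,r2:9,r3:Add1
c7: CDB Add1=24; issue SUB r2<-Add1 | r0:Add2,r1:Mul2,r2:Add1,r3:24
c8: CDB Add2=30; issue SUB r0<-Add2 | r0:Add2,r1:Mul2,r2:Add1,r3:24
c9: stall | r0:Add2,r1:Mul2,r2:Add1,r3:24
c10: CDB Add2=-6; issue SUB r2<-Add2 | r0:-6,r1:Mul2,r2:Add2,r3:24
c11: - | r0:-6,r1:Mul2,r2:Add2,r3:24
c12: CDB Mul2=270 | r0:-6,r1:270,r2:Add2,r3:24
c13: - | r0:-6,r1:270,r2:Add2,r3:24
c14: CDB Add1=-240 | r0:-6,r1:270,r2:Add2,r3:24
c15: - | r0:-6,r1:270,r2:Add2,r3:24
c16: CDB Add2=510 | r0:-6,r1:270,r2:510,r3:24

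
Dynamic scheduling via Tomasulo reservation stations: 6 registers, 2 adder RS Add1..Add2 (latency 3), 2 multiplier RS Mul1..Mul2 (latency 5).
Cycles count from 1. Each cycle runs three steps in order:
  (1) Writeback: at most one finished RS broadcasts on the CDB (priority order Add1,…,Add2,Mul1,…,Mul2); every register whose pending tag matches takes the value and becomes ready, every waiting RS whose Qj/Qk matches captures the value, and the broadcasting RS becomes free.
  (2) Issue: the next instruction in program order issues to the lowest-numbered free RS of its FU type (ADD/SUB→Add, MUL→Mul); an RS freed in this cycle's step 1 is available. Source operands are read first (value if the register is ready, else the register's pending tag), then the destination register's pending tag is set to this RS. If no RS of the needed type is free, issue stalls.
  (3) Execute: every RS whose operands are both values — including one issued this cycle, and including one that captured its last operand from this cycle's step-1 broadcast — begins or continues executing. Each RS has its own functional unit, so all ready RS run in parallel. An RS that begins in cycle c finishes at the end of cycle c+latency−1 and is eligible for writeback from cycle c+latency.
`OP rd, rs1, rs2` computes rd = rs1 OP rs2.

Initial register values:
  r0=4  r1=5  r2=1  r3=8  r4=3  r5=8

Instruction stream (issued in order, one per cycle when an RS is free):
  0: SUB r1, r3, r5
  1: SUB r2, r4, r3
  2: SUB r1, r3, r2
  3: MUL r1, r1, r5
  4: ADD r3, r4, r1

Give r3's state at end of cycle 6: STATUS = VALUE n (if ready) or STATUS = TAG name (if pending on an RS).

STATUS = TAG Add2

cycle 1: issue SUB r1<-Add1 // r0:4,r1:Add1,r2:1,r3:8,r4:3,r5:8
cycle 2: issue SUB r2<-Add2 // r0:4,r1:Add1,r2:Add2,r3:8,r4:3,r5:8
cycle 3: stall // r0:4,r1:Add1,r2:Add2,r3:8,r4:3,r5:8
cycle 4: CDB Add1=0; issue SUB r1<-Add1 // r0:4,r1:Add1,r2:Add2,r3:8,r4:3,r5:8
cycle 5: CDB Add2=-5; issue MUL r1<-Mul1 // r0:4,r1:Mul1,r2:-5,r3:8,r4:3,r5:8
cycle 6: issue ADD r3<-Add2 // r0:4,r1:Mul1,r2:-5,r3:Add2,r4:3,r5:8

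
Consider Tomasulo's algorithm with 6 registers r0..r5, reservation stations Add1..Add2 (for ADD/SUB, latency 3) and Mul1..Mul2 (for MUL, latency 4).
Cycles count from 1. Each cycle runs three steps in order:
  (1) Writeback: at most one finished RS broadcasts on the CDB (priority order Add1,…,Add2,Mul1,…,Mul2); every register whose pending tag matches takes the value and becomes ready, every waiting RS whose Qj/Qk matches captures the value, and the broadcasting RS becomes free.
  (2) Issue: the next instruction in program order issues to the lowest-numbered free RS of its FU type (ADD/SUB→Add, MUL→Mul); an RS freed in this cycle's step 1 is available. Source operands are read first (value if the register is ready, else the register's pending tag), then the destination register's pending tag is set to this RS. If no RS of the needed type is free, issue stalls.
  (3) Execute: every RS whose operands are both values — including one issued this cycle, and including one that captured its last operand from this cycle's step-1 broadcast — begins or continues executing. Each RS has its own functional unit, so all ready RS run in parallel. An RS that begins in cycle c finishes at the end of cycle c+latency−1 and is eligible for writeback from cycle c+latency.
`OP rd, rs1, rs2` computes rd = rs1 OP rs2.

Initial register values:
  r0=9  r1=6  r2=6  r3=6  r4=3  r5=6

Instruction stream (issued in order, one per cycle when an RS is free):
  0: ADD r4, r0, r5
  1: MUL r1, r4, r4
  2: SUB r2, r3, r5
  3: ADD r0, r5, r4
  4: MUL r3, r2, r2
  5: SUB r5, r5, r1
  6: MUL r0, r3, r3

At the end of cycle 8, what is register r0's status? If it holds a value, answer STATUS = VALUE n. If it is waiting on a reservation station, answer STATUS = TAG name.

STATUS = TAG Mul1

cycle 1: issue ADD r4<-Add1 // r0:9,r1:6,r2:6,r3:6,r4:Add1,r5:6
cycle 2: issue MUL r1<-Mul1 // r0:9,r1:Mul1,r2:6,r3:6,r4:Add1,r5:6
cycle 3: issue SUB r2<-Add2 // r0:9,r1:Mul1,r2:Add2,r3:6,r4:Add1,r5:6
cycle 4: CDB Add1=15; issue ADD r0<-Add1 // r0:Add1,r1:Mul1,r2:Add2,r3:6,r4:15,r5:6
cycle 5: issue MUL r3<-Mul2 // r0:Add1,r1:Mul1,r2:Add2,r3:Mul2,r4:15,r5:6
cycle 6: CDB Add2=0; issue SUB r5<-Add2 // r0:Add1,r1:Mul1,r2:0,r3:Mul2,r4:15,r5:Add2
cycle 7: CDB Add1=21; stall // r0:21,r1:Mul1,r2:0,r3:Mul2,r4:15,r5:Add2
cycle 8: CDB Mul1=225; issue MUL r0<-Mul1 // r0:Mul1,r1:225,r2:0,r3:Mul2,r4:15,r5:Add2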